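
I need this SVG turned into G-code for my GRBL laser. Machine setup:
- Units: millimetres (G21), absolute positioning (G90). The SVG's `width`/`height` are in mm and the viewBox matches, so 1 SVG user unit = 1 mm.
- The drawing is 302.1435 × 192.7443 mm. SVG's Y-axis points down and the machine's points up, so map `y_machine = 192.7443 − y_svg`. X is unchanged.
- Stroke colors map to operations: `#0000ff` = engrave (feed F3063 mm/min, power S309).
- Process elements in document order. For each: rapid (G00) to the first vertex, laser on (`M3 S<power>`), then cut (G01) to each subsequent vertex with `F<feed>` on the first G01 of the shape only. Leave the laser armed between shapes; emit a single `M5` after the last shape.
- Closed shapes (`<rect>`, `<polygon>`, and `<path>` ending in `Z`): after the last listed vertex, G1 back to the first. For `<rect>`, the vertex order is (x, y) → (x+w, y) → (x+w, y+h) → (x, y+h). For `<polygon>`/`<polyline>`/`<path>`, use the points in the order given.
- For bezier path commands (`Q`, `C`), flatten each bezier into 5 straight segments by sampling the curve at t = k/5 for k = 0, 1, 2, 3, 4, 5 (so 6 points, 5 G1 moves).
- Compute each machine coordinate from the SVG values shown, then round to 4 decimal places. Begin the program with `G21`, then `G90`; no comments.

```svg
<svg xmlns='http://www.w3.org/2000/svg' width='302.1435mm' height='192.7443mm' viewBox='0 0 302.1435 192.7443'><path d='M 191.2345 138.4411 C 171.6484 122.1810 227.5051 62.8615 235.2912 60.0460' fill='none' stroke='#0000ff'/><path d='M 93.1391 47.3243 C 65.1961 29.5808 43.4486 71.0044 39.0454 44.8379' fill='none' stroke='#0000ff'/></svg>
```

viewBox `0 0 302.1435 192.7443` with mm width/height → 1 unit = 1 mm. Flip: y_m = 192.7443 − y_svg.

**Shape 1** — `<path>` cubic bezier, stroke `#0000ff` → engrave (S309, F3063). Control points (SVG): P0=(191.2345,138.4411), P1=(171.6484,122.1810), P2=(227.5051,62.8615), P3=(235.2912,60.0460); sampled at t=k/5. Machine vertices: (191.2345,54.3032) → (187.5479,68.4299) → (196.0389,88.1118) → (210.7788,108.5698) → (225.8392,125.0250) → (235.2912,132.6983). Open path.

**Shape 2** — `<path>` cubic bezier, stroke `#0000ff` → engrave (S309, F3063). Control points (SVG): P0=(93.1391,47.3243), P1=(65.1961,29.5808), P2=(43.4486,71.0044), P3=(39.0454,44.8379); sampled at t=k/5. Machine vertices: (93.1391,145.4200) → (77.2060,149.9801) → (63.2949,146.4245) → (51.9410,140.8374) → (43.6794,139.3033) → (39.0454,147.9064). Open path.

G21
G90
G00 X191.2345 Y54.3032
M3 S309
G01 X187.5479 Y68.4299 F3063
G01 X196.0389 Y88.1118
G01 X210.7788 Y108.5698
G01 X225.8392 Y125.0250
G01 X235.2912 Y132.6983
G00 X93.1391 Y145.4200
M3 S309
G01 X77.2060 Y149.9801 F3063
G01 X63.2949 Y146.4245
G01 X51.9410 Y140.8374
G01 X43.6794 Y139.3033
G01 X39.0454 Y147.9064
M5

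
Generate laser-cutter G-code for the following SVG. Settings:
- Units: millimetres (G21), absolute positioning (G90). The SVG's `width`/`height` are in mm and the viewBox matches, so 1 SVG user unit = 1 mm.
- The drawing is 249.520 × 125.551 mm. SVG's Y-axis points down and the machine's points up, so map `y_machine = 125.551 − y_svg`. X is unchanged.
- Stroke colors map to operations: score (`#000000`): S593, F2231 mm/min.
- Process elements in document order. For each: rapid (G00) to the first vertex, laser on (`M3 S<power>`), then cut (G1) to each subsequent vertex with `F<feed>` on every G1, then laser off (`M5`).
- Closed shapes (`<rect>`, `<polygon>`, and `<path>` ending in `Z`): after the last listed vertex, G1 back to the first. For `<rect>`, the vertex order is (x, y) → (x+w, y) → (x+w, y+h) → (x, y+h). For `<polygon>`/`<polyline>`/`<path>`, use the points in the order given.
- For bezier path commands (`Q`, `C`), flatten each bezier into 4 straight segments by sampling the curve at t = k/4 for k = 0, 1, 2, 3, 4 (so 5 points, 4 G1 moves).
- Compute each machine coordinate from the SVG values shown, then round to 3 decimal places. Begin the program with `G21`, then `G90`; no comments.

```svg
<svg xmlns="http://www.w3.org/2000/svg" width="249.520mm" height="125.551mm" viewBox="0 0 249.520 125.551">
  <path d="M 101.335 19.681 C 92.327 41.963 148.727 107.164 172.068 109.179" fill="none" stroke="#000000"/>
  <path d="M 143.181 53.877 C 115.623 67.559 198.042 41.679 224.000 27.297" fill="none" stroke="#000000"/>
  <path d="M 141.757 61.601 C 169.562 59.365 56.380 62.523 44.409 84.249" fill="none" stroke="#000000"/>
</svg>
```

G21
G90
G00 X101.335 Y105.870
M3 S593
G1 X105.304 Y82.769 F2231
G1 X124.571 Y53.521 F2231
G1 X149.902 Y28.073 F2231
G1 X172.068 Y16.372 F2231
M5
G00 X143.181 Y71.674
M3 S593
G1 X140.533 Y68.033 F2231
G1 X163.522 Y74.440 F2231
G1 X196.546 Y86.109 F2231
G1 X224.000 Y98.254 F2231
M5
G00 X141.757 Y63.950
M3 S593
G1 X139.960 Y64.410 F2231
G1 X107.999 Y61.612 F2231
G1 X68.580 Y54.321 F2231
G1 X44.409 Y41.302 F2231
M5

1 u = 1 mm; y_m = 125.551 − y.

[1] `<path>` cubic bezier, #000000→score S593 F2231: (101.335,105.870) → (105.304,82.769) → (124.571,53.521) → (149.902,28.073) → (172.068,16.372)

[2] `<path>` cubic bezier, #000000→score S593 F2231: (143.181,71.674) → (140.533,68.033) → (163.522,74.440) → (196.546,86.109) → (224.000,98.254)

[3] `<path>` cubic bezier, #000000→score S593 F2231: (141.757,63.950) → (139.960,64.410) → (107.999,61.612) → (68.580,54.321) → (44.409,41.302)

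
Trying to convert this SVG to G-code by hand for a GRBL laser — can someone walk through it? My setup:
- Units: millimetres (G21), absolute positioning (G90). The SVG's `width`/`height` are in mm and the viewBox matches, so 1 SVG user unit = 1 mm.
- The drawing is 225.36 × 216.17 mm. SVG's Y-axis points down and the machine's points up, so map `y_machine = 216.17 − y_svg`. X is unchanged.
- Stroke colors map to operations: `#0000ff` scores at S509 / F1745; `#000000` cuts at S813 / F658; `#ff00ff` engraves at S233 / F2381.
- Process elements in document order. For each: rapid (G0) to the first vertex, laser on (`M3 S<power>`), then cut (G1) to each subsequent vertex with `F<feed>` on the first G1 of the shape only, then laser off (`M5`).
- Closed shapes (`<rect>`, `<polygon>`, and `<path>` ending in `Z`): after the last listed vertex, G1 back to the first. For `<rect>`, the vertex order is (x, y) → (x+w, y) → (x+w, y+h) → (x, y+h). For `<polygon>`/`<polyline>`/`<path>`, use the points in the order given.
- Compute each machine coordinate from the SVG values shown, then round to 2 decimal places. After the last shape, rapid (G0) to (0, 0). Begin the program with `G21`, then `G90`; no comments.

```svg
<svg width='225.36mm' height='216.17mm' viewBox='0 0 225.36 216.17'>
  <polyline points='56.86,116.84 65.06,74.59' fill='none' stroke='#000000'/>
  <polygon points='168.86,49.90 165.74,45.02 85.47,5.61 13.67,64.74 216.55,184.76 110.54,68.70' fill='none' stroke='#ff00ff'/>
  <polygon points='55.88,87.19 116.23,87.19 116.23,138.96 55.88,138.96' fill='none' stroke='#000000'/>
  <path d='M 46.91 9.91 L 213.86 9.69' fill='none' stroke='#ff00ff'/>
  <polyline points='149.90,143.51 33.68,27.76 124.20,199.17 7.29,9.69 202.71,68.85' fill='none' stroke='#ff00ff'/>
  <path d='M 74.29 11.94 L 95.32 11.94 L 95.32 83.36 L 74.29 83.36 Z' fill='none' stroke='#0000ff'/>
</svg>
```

G21
G90
G0 X56.86 Y99.33
M3 S813
G1 X65.06 Y141.58 F658
M5
G0 X168.86 Y166.27
M3 S233
G1 X165.74 Y171.15 F2381
G1 X85.47 Y210.56
G1 X13.67 Y151.43
G1 X216.55 Y31.41
G1 X110.54 Y147.47
G1 X168.86 Y166.27
M5
G0 X55.88 Y128.98
M3 S813
G1 X116.23 Y128.98 F658
G1 X116.23 Y77.21
G1 X55.88 Y77.21
G1 X55.88 Y128.98
M5
G0 X46.91 Y206.26
M3 S233
G1 X213.86 Y206.48 F2381
M5
G0 X149.90 Y72.66
M3 S233
G1 X33.68 Y188.41 F2381
G1 X124.20 Y17.00
G1 X7.29 Y206.48
G1 X202.71 Y147.32
M5
G0 X74.29 Y204.23
M3 S509
G1 X95.32 Y204.23 F1745
G1 X95.32 Y132.81
G1 X74.29 Y132.81
G1 X74.29 Y204.23
M5
G0 X0.00 Y0.00

viewBox `0 0 225.36 216.17` with mm width/height → 1 unit = 1 mm. Flip: y_m = 216.17 − y_svg.

**Shape 1** — `<polyline>` line segment, stroke `#000000` → cut (S813, F658). Machine vertices: (56.86,99.33) → (65.06,141.58). Open path.

**Shape 2** — `<polygon>` closed polygon, stroke `#ff00ff` → engrave (S233, F2381). Machine vertices: (168.86,166.27) → (165.74,171.15) → (85.47,210.56) → (13.67,151.43) → (216.55,31.41) → (110.54,147.47) → (168.86,166.27). Closed: final G1 returns to the first vertex.

**Shape 3** — `<polygon>` rectangle, stroke `#000000` → cut (S813, F658). Machine vertices: (55.88,128.98) → (116.23,128.98) → (116.23,77.21) → (55.88,77.21) → (55.88,128.98). Closed: final G1 returns to the first vertex.

**Shape 4** — `<path>` line segment, stroke `#ff00ff` → engrave (S233, F2381). Machine vertices: (46.91,206.26) → (213.86,206.48). Open path.

**Shape 5** — `<polyline>` open polyline, stroke `#ff00ff` → engrave (S233, F2381). Machine vertices: (149.90,72.66) → (33.68,188.41) → (124.20,17.00) → (7.29,206.48) → (202.71,147.32). Open path.

**Shape 6** — `<path>` rectangle, stroke `#0000ff` → score (S509, F1745). Machine vertices: (74.29,204.23) → (95.32,204.23) → (95.32,132.81) → (74.29,132.81) → (74.29,204.23). Closed: final G1 returns to the first vertex.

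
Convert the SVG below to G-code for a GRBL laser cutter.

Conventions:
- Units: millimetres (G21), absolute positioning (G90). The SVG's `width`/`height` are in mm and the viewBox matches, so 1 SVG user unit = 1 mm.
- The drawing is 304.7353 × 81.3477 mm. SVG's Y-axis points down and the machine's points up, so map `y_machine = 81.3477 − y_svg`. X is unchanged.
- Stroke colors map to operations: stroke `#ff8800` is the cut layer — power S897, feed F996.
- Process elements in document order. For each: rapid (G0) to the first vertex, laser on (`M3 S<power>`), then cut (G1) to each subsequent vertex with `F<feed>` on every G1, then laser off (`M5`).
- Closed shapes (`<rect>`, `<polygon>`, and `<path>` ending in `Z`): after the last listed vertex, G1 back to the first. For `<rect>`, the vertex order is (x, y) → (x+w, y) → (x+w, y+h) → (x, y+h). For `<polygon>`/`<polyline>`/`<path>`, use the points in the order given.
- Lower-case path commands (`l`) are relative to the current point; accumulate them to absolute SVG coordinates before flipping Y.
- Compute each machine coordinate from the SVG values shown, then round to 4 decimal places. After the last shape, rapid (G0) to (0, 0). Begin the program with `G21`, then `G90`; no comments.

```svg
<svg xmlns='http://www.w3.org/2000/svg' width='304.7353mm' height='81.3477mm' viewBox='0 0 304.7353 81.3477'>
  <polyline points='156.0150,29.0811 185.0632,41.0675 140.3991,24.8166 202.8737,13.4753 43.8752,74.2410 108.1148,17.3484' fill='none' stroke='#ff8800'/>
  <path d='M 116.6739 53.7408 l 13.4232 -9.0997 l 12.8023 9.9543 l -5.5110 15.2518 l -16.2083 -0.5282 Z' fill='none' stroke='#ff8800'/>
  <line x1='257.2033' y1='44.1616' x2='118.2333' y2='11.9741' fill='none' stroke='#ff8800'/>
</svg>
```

Since the viewBox matches the mm dimensions, user units are millimetres directly. The only transform is the Y-flip y_m = 81.3477 − y_svg.

Shape 1 is a open polyline drawn with `<polyline>`. Its stroke #ff8800 means cut at S897, F996. After flipping Y the toolpath is (156.0150,52.2666) → (185.0632,40.2802) → (140.3991,56.5311) → (202.8737,67.8724) → (43.8752,7.1067) → (108.1148,63.9993).

Shape 2 is a regular polygon drawn with `<path>`. Its stroke #ff8800 means cut at S897, F996. After flipping Y the toolpath is (116.6739,27.6069) → (130.0971,36.7066) → (142.8994,26.7523) → (137.3884,11.5005) → (121.1801,12.0287) → (116.6739,27.6069), returning to the start.

Shape 3 is a line segment drawn with `<line>`. Its stroke #ff8800 means cut at S897, F996. After flipping Y the toolpath is (257.2033,37.1861) → (118.2333,69.3736).

G21
G90
G0 X156.0150 Y52.2666
M3 S897
G1 X185.0632 Y40.2802 F996
G1 X140.3991 Y56.5311 F996
G1 X202.8737 Y67.8724 F996
G1 X43.8752 Y7.1067 F996
G1 X108.1148 Y63.9993 F996
M5
G0 X116.6739 Y27.6069
M3 S897
G1 X130.0971 Y36.7066 F996
G1 X142.8994 Y26.7523 F996
G1 X137.3884 Y11.5005 F996
G1 X121.1801 Y12.0287 F996
G1 X116.6739 Y27.6069 F996
M5
G0 X257.2033 Y37.1861
M3 S897
G1 X118.2333 Y69.3736 F996
M5
G0 X0.0000 Y0.0000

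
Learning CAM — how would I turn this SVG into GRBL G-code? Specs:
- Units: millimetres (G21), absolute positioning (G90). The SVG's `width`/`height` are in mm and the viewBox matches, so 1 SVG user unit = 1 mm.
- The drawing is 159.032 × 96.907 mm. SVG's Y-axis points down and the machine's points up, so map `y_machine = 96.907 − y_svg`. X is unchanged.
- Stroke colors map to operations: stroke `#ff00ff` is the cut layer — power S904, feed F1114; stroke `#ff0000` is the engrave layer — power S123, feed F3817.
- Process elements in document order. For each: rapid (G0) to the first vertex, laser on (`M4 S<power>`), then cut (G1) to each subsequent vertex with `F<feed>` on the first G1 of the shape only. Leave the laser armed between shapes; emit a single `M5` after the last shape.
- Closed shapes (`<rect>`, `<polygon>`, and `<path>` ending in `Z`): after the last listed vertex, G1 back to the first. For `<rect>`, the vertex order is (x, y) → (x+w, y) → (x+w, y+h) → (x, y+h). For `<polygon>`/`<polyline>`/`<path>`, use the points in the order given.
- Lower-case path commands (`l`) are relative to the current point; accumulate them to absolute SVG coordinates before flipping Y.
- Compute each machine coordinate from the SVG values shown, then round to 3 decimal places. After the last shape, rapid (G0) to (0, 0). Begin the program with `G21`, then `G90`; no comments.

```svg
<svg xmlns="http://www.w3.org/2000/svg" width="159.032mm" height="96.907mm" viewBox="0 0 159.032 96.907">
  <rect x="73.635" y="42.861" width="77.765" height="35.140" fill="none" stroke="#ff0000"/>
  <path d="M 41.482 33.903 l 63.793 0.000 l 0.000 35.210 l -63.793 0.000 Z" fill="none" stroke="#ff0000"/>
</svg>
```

G21
G90
G0 X73.635 Y54.046
M4 S123
G1 X151.400 Y54.046 F3817
G1 X151.400 Y18.906
G1 X73.635 Y18.906
G1 X73.635 Y54.046
G0 X41.482 Y63.004
M4 S123
G1 X105.275 Y63.004 F3817
G1 X105.275 Y27.794
G1 X41.482 Y27.794
G1 X41.482 Y63.004
M5
G0 X0.000 Y0.000

Since the viewBox matches the mm dimensions, user units are millimetres directly. The only transform is the Y-flip y_m = 96.907 − y_svg.

Shape 1 is a rectangle drawn with `<rect>`. Its stroke #ff0000 means engrave at S123, F3817. After flipping Y the toolpath is (73.635,54.046) → (151.400,54.046) → (151.400,18.906) → (73.635,18.906) → (73.635,54.046), returning to the start.

Shape 2 is a rectangle drawn with `<path>`. Its stroke #ff0000 means engrave at S123, F3817. After flipping Y the toolpath is (41.482,63.004) → (105.275,63.004) → (105.275,27.794) → (41.482,27.794) → (41.482,63.004), returning to the start.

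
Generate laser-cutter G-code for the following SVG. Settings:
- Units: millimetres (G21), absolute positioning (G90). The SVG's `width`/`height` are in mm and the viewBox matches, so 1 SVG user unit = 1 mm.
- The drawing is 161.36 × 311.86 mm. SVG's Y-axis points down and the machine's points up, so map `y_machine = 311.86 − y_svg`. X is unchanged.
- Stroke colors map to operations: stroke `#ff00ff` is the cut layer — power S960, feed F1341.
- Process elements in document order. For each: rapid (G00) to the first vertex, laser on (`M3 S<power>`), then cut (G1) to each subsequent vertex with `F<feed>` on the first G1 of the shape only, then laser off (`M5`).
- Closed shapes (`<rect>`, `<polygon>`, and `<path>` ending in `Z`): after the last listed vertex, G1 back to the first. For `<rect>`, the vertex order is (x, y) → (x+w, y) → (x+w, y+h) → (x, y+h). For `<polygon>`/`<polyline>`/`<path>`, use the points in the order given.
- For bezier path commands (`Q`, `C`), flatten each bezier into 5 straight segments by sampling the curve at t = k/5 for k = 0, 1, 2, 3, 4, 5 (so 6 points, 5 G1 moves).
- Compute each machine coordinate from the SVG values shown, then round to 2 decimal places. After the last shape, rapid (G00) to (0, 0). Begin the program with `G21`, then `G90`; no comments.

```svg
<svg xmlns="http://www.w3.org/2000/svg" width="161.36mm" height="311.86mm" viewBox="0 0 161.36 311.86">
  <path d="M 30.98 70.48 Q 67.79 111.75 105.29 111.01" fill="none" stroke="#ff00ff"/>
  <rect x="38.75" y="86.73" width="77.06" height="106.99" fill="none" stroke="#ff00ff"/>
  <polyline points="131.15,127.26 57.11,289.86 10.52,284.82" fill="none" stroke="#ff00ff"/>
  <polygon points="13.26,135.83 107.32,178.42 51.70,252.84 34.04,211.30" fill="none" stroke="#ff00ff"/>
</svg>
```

G21
G90
G00 X30.98 Y241.38
M3 S960
G1 X45.73 Y226.55 F1341
G1 X60.54 Y215.09
G1 X75.40 Y206.98
G1 X90.32 Y202.23
G1 X105.29 Y200.85
M5
G00 X38.75 Y225.13
M3 S960
G1 X115.81 Y225.13 F1341
G1 X115.81 Y118.14
G1 X38.75 Y118.14
G1 X38.75 Y225.13
M5
G00 X131.15 Y184.60
M3 S960
G1 X57.11 Y22.00 F1341
G1 X10.52 Y27.04
M5
G00 X13.26 Y176.03
M3 S960
G1 X107.32 Y133.44 F1341
G1 X51.70 Y59.02
G1 X34.04 Y100.56
G1 X13.26 Y176.03
M5
G00 X0.00 Y0.00

Since the viewBox matches the mm dimensions, user units are millimetres directly. The only transform is the Y-flip y_m = 311.86 − y_svg.

Shape 1 is a quadratic bezier drawn with `<path>`. Its stroke #ff00ff means cut at S960, F1341. After flipping Y the toolpath is (30.98,241.38) → (45.73,226.55) → (60.54,215.09) → (75.40,206.98) → (90.32,202.23) → (105.29,200.85).

Shape 2 is a rectangle drawn with `<rect>`. Its stroke #ff00ff means cut at S960, F1341. After flipping Y the toolpath is (38.75,225.13) → (115.81,225.13) → (115.81,118.14) → (38.75,118.14) → (38.75,225.13), returning to the start.

Shape 3 is a open polyline drawn with `<polyline>`. Its stroke #ff00ff means cut at S960, F1341. After flipping Y the toolpath is (131.15,184.60) → (57.11,22.00) → (10.52,27.04).

Shape 4 is a closed polygon drawn with `<polygon>`. Its stroke #ff00ff means cut at S960, F1341. After flipping Y the toolpath is (13.26,176.03) → (107.32,133.44) → (51.70,59.02) → (34.04,100.56) → (13.26,176.03), returning to the start.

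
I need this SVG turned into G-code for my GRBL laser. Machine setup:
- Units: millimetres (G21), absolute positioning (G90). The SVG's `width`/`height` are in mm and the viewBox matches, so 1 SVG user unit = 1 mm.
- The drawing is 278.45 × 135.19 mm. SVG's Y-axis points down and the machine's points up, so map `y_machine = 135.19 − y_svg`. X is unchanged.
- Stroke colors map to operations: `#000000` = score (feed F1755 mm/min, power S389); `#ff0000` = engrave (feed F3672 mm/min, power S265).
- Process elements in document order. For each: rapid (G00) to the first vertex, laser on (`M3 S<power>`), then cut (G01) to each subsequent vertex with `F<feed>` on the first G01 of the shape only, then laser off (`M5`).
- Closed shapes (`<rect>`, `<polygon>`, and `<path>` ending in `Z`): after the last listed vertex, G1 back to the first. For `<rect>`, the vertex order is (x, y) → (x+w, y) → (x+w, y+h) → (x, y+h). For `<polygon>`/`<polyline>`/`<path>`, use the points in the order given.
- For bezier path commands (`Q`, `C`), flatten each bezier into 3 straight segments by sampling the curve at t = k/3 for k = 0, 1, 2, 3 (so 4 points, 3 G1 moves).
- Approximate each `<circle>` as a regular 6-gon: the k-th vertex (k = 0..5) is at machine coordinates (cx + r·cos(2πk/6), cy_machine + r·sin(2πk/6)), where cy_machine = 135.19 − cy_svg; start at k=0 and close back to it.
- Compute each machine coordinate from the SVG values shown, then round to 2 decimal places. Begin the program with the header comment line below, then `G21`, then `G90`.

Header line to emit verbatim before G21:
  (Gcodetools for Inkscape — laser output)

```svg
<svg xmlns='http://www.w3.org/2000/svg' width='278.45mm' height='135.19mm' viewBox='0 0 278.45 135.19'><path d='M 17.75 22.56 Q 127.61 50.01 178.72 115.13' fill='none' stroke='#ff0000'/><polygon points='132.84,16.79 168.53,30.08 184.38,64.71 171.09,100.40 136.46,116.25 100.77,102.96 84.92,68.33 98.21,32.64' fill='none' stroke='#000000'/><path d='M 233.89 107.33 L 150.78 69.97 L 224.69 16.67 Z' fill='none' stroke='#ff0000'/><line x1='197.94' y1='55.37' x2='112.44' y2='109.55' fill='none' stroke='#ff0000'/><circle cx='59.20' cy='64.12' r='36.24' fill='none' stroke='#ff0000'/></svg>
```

1 u = 1 mm; y_m = 135.19 − y.

[1] `<path>` quadratic bezier, #ff0000→engrave S265 F3672: (17.75,112.63) → (84.46,90.14) → (138.12,59.29) → (178.72,20.06)

[2] `<polygon>` regular polygon, #000000→score S389 F1755: (132.84,118.40) → (168.53,105.11) → (184.38,70.48) → (171.09,34.79) → (136.46,18.94) → (100.77,32.23) → (84.92,66.86) → (98.21,102.55) → (132.84,118.40) (closed)

[3] `<path>` regular polygon, #ff0000→engrave S265 F3672: (233.89,27.86) → (150.78,65.22) → (224.69,118.52) → (233.89,27.86) (closed)

[4] `<line>` line segment, #ff0000→engrave S265 F3672: (197.94,79.82) → (112.44,25.64)

[5] `<circle>` circle, #ff0000→engrave S265 F3672: (95.44,71.07) → (77.32,102.45) → (41.08,102.45) → (22.96,71.07) → (41.08,39.69) → (77.32,39.69) → (95.44,71.07) (closed)

(Gcodetools for Inkscape — laser output)
G21
G90
G00 X17.75 Y112.63
M3 S265
G01 X84.46 Y90.14 F3672
G01 X138.12 Y59.29
G01 X178.72 Y20.06
M5
G00 X132.84 Y118.40
M3 S389
G01 X168.53 Y105.11 F1755
G01 X184.38 Y70.48
G01 X171.09 Y34.79
G01 X136.46 Y18.94
G01 X100.77 Y32.23
G01 X84.92 Y66.86
G01 X98.21 Y102.55
G01 X132.84 Y118.40
M5
G00 X233.89 Y27.86
M3 S265
G01 X150.78 Y65.22 F3672
G01 X224.69 Y118.52
G01 X233.89 Y27.86
M5
G00 X197.94 Y79.82
M3 S265
G01 X112.44 Y25.64 F3672
M5
G00 X95.44 Y71.07
M3 S265
G01 X77.32 Y102.45 F3672
G01 X41.08 Y102.45
G01 X22.96 Y71.07
G01 X41.08 Y39.69
G01 X77.32 Y39.69
G01 X95.44 Y71.07
M5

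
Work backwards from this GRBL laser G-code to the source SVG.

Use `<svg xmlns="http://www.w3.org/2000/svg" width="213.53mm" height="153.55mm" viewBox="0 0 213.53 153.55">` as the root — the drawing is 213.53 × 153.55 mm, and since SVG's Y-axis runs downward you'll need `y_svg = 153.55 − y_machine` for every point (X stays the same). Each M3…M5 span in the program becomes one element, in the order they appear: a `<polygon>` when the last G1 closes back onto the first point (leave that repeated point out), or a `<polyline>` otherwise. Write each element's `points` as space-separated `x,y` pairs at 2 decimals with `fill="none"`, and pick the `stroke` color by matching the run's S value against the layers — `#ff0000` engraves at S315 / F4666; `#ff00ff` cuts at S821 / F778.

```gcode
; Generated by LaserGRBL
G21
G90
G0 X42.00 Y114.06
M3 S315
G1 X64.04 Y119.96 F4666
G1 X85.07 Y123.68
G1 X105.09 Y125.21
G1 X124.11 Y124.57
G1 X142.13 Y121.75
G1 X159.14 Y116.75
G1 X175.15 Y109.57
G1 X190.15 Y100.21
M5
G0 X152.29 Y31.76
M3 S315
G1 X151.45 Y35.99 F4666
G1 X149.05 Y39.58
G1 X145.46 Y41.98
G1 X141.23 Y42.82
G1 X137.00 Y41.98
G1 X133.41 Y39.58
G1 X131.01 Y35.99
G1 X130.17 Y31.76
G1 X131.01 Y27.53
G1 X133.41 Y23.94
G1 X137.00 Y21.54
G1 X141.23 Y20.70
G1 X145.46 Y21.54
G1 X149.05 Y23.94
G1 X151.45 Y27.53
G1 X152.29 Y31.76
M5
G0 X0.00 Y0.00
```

Machine Y-up, SVG Y-down with viewBox height 153.55, so y_svg = 153.55 − y_machine; X carries over. Every run uses S315, so all elements get stroke `#ff0000` (engrave).

Run 1: The run is open, so emit a `<polyline>` with points (Y-flipped): 42.00,39.49 64.04,33.59 85.07,29.87 105.09,28.34 124.11,28.98 142.13,31.80 159.14,36.80 175.15,43.98 190.15,53.34.

Run 2: The run returns to its start, so emit a `<polygon>` with points (Y-flipped): 152.29,121.79 151.45,117.56 149.05,113.97 145.46,111.57 141.23,110.73 137.00,111.57 133.41,113.97 131.01,117.56 130.17,121.79 131.01,126.02 133.41,129.61 137.00,132.01 141.23,132.85 145.46,132.01 149.05,129.61 151.45,126.02.

<svg xmlns="http://www.w3.org/2000/svg" width="213.53mm" height="153.55mm" viewBox="0 0 213.53 153.55">
  <polyline points="42.00,39.49 64.04,33.59 85.07,29.87 105.09,28.34 124.11,28.98 142.13,31.80 159.14,36.80 175.15,43.98 190.15,53.34" fill="none" stroke="#ff0000"/>
  <polygon points="152.29,121.79 151.45,117.56 149.05,113.97 145.46,111.57 141.23,110.73 137.00,111.57 133.41,113.97 131.01,117.56 130.17,121.79 131.01,126.02 133.41,129.61 137.00,132.01 141.23,132.85 145.46,132.01 149.05,129.61 151.45,126.02" fill="none" stroke="#ff0000"/>
</svg>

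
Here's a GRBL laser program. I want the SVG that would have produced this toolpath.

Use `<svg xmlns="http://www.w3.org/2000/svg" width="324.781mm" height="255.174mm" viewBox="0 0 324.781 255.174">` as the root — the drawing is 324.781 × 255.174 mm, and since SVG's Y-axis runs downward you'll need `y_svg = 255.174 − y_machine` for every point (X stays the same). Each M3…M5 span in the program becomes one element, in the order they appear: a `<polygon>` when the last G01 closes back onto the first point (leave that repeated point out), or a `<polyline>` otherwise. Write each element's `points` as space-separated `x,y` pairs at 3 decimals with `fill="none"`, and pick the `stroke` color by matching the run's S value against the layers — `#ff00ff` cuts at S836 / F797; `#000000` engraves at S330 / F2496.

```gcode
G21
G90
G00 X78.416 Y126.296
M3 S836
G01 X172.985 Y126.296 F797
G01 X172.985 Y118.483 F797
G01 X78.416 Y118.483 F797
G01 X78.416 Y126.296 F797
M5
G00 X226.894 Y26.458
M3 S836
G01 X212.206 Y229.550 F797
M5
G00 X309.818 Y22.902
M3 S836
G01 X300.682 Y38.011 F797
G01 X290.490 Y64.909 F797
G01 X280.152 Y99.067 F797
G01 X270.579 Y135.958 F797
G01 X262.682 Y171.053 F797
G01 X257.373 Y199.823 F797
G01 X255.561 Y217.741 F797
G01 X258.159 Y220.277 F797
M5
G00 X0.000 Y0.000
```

y_svg = 255.174 − y_m. Every run uses S836, so all elements get stroke `#ff00ff` (cut).

[1] closed run; points: 78.416,128.878 172.985,128.878 172.985,136.691 78.416,136.691

[2] open run; points: 226.894,228.716 212.206,25.624

[3] open run; points: 309.818,232.272 300.682,217.163 290.490,190.265 280.152,156.107 270.579,119.216 262.682,84.121 257.373,55.351 255.561,37.433 258.159,34.897

<svg xmlns="http://www.w3.org/2000/svg" width="324.781mm" height="255.174mm" viewBox="0 0 324.781 255.174">
  <polygon points="78.416,128.878 172.985,128.878 172.985,136.691 78.416,136.691" fill="none" stroke="#ff00ff"/>
  <polyline points="226.894,228.716 212.206,25.624" fill="none" stroke="#ff00ff"/>
  <polyline points="309.818,232.272 300.682,217.163 290.490,190.265 280.152,156.107 270.579,119.216 262.682,84.121 257.373,55.351 255.561,37.433 258.159,34.897" fill="none" stroke="#ff00ff"/>
</svg>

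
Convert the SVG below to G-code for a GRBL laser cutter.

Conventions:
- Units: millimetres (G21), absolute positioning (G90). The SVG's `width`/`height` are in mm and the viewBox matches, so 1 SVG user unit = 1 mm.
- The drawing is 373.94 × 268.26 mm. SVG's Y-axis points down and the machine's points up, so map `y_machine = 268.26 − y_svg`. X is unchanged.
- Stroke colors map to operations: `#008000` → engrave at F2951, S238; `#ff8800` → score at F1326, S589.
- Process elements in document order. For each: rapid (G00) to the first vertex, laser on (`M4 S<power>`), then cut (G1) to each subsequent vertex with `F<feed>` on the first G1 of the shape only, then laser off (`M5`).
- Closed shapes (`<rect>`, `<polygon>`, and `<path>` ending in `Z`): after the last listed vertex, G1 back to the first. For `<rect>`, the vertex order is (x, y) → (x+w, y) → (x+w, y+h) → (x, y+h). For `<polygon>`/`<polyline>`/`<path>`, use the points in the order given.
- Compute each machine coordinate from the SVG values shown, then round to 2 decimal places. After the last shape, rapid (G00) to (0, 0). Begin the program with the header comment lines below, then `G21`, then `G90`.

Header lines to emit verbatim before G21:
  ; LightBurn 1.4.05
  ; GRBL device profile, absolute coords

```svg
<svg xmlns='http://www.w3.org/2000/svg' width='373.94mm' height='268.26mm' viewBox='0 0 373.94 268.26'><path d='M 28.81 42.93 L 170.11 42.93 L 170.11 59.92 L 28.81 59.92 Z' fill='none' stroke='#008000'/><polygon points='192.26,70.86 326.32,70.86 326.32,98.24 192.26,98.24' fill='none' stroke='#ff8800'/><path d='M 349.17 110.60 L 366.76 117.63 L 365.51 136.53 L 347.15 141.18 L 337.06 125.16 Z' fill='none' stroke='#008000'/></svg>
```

viewBox `0 0 373.94 268.26` with mm width/height → 1 unit = 1 mm. Flip: y_m = 268.26 − y_svg.

**Shape 1** — `<path>` rectangle, stroke `#008000` → engrave (S238, F2951). Machine vertices: (28.81,225.33) → (170.11,225.33) → (170.11,208.34) → (28.81,208.34) → (28.81,225.33). Closed: final G1 returns to the first vertex.

**Shape 2** — `<polygon>` rectangle, stroke `#ff8800` → score (S589, F1326). Machine vertices: (192.26,197.40) → (326.32,197.40) → (326.32,170.02) → (192.26,170.02) → (192.26,197.40). Closed: final G1 returns to the first vertex.

**Shape 3** — `<path>` regular polygon, stroke `#008000` → engrave (S238, F2951). Machine vertices: (349.17,157.66) → (366.76,150.63) → (365.51,131.73) → (347.15,127.08) → (337.06,143.10) → (349.17,157.66). Closed: final G1 returns to the first vertex.

; LightBurn 1.4.05
; GRBL device profile, absolute coords
G21
G90
G00 X28.81 Y225.33
M4 S238
G1 X170.11 Y225.33 F2951
G1 X170.11 Y208.34
G1 X28.81 Y208.34
G1 X28.81 Y225.33
M5
G00 X192.26 Y197.40
M4 S589
G1 X326.32 Y197.40 F1326
G1 X326.32 Y170.02
G1 X192.26 Y170.02
G1 X192.26 Y197.40
M5
G00 X349.17 Y157.66
M4 S238
G1 X366.76 Y150.63 F2951
G1 X365.51 Y131.73
G1 X347.15 Y127.08
G1 X337.06 Y143.10
G1 X349.17 Y157.66
M5
G00 X0.00 Y0.00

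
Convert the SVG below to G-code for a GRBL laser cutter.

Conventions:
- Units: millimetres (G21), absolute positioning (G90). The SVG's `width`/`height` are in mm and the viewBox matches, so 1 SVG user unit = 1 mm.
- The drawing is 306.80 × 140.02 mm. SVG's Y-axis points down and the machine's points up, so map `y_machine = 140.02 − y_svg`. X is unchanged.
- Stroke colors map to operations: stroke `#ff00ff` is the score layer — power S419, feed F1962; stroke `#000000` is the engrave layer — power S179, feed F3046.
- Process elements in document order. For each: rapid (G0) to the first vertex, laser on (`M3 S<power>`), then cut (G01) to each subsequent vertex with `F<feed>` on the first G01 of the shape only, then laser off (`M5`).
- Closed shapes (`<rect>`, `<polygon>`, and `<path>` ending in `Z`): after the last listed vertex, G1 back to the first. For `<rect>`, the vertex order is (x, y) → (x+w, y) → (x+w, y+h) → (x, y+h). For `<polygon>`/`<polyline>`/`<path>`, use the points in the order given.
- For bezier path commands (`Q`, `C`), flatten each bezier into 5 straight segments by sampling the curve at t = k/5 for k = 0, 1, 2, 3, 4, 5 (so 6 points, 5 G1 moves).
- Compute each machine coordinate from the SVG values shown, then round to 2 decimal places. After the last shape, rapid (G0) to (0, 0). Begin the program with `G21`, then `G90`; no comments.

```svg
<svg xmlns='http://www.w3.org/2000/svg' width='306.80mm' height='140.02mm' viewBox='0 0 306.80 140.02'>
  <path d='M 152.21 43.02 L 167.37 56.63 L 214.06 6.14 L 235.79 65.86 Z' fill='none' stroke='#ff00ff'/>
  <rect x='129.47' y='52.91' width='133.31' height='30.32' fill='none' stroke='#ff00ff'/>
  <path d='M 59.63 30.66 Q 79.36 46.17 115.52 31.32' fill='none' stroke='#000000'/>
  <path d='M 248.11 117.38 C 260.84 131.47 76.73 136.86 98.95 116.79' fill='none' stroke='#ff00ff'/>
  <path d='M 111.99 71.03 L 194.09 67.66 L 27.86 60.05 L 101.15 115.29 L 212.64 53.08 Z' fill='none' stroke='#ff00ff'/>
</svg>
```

Since the viewBox matches the mm dimensions, user units are millimetres directly. The only transform is the Y-flip y_m = 140.02 − y_svg.

Shape 1 is a closed polygon drawn with `<path>`. Its stroke #ff00ff means score at S419, F1962. After flipping Y the toolpath is (152.21,97.00) → (167.37,83.39) → (214.06,133.88) → (235.79,74.16) → (152.21,97.00), returning to the start.

Shape 2 is a rectangle drawn with `<rect>`. Its stroke #ff00ff means score at S419, F1962. After flipping Y the toolpath is (129.47,87.11) → (262.78,87.11) → (262.78,56.79) → (129.47,56.79) → (129.47,87.11), returning to the start.

Shape 3 is a quadratic bezier drawn with `<path>`. Its stroke #000000 means engrave at S179, F3046. After flipping Y the toolpath is (59.63,109.36) → (68.18,104.37) → (78.04,101.81) → (89.22,101.68) → (101.71,103.97) → (115.52,108.70).

Shape 4 is a cubic bezier drawn with `<path>`. Its stroke #ff00ff means score at S419, F1962. After flipping Y the toolpath is (248.11,22.64) → (235.35,15.36) → (194.71,10.98) → (145.52,10.29) → (107.15,14.11) → (98.95,23.23).

Shape 5 is a closed polygon drawn with `<path>`. Its stroke #ff00ff means score at S419, F1962. After flipping Y the toolpath is (111.99,68.99) → (194.09,72.36) → (27.86,79.97) → (101.15,24.73) → (212.64,86.94) → (111.99,68.99), returning to the start.

G21
G90
G0 X152.21 Y97.00
M3 S419
G01 X167.37 Y83.39 F1962
G01 X214.06 Y133.88
G01 X235.79 Y74.16
G01 X152.21 Y97.00
M5
G0 X129.47 Y87.11
M3 S419
G01 X262.78 Y87.11 F1962
G01 X262.78 Y56.79
G01 X129.47 Y56.79
G01 X129.47 Y87.11
M5
G0 X59.63 Y109.36
M3 S179
G01 X68.18 Y104.37 F3046
G01 X78.04 Y101.81
G01 X89.22 Y101.68
G01 X101.71 Y103.97
G01 X115.52 Y108.70
M5
G0 X248.11 Y22.64
M3 S419
G01 X235.35 Y15.36 F1962
G01 X194.71 Y10.98
G01 X145.52 Y10.29
G01 X107.15 Y14.11
G01 X98.95 Y23.23
M5
G0 X111.99 Y68.99
M3 S419
G01 X194.09 Y72.36 F1962
G01 X27.86 Y79.97
G01 X101.15 Y24.73
G01 X212.64 Y86.94
G01 X111.99 Y68.99
M5
G0 X0.00 Y0.00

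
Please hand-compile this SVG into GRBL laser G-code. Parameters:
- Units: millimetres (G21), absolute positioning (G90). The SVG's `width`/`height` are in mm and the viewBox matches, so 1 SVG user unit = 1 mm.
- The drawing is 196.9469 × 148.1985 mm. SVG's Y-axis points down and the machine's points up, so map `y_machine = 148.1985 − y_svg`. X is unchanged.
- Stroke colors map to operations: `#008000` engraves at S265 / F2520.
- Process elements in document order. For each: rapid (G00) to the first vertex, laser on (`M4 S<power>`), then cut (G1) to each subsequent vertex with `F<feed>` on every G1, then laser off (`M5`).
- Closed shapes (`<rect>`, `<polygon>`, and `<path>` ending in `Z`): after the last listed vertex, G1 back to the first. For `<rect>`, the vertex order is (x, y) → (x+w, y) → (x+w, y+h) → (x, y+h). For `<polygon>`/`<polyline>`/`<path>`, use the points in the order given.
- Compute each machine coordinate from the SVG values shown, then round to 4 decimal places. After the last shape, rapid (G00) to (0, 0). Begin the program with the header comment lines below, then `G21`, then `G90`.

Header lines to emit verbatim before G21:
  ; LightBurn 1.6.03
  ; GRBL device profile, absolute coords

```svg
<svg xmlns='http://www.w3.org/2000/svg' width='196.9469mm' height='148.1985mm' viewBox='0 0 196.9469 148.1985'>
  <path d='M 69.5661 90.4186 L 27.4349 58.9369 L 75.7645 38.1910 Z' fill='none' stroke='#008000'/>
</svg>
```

Since the viewBox matches the mm dimensions, user units are millimetres directly. The only transform is the Y-flip y_m = 148.1985 − y_svg.

Shape 1 is a regular polygon drawn with `<path>`. Its stroke #008000 means engrave at S265, F2520. After flipping Y the toolpath is (69.5661,57.7799) → (27.4349,89.2616) → (75.7645,110.0075) → (69.5661,57.7799), returning to the start.

; LightBurn 1.6.03
; GRBL device profile, absolute coords
G21
G90
G00 X69.5661 Y57.7799
M4 S265
G1 X27.4349 Y89.2616 F2520
G1 X75.7645 Y110.0075 F2520
G1 X69.5661 Y57.7799 F2520
M5
G00 X0.0000 Y0.0000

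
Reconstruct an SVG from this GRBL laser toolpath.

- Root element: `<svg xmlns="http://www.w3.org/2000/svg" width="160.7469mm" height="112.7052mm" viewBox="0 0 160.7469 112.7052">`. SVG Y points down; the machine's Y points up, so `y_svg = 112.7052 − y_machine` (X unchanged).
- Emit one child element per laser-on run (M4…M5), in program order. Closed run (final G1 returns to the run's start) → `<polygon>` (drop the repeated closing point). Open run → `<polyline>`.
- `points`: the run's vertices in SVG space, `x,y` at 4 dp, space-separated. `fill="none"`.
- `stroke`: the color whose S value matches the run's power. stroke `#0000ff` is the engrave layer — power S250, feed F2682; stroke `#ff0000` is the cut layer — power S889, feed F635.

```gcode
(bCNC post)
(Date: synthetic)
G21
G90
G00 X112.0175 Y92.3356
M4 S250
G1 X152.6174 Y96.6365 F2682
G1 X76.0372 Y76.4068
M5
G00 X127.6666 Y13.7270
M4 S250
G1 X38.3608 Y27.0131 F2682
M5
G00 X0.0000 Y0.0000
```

y_svg = 112.7052 − y_m. Every run uses S250, so all elements get stroke `#0000ff` (engrave).

[1] open run; points: 112.0175,20.3696 152.6174,16.0687 76.0372,36.2984

[2] open run; points: 127.6666,98.9782 38.3608,85.6921

<svg xmlns="http://www.w3.org/2000/svg" width="160.7469mm" height="112.7052mm" viewBox="0 0 160.7469 112.7052">
  <polyline points="112.0175,20.3696 152.6174,16.0687 76.0372,36.2984" fill="none" stroke="#0000ff"/>
  <polyline points="127.6666,98.9782 38.3608,85.6921" fill="none" stroke="#0000ff"/>
</svg>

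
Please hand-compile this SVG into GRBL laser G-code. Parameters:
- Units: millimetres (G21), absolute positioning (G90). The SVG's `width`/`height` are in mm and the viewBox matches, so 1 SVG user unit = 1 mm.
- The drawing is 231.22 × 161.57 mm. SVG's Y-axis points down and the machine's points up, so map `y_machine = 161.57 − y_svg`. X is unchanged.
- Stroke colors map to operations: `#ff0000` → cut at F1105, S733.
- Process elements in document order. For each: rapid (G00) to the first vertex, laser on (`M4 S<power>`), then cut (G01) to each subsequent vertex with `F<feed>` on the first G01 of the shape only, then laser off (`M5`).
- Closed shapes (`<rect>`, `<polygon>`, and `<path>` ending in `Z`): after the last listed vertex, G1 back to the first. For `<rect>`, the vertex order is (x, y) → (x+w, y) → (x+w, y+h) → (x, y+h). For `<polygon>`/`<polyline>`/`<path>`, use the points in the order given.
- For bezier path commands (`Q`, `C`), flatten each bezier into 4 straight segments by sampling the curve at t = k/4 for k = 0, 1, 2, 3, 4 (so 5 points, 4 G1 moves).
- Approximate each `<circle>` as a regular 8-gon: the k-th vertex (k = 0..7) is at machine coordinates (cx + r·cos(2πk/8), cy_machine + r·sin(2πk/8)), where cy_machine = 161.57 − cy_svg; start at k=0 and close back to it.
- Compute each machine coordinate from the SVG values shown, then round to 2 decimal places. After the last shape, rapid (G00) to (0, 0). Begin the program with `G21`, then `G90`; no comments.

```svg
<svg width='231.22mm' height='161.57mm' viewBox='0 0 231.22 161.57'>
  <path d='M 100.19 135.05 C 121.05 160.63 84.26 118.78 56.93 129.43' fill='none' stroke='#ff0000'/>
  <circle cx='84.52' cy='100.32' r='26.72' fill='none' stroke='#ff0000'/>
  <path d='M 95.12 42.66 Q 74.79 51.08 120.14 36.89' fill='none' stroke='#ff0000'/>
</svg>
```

G21
G90
G00 X100.19 Y26.52
M4 S733
G01 X106.07 Y18.10 F1105
G01 X96.63 Y23.73
G01 X78.15 Y32.16
G01 X56.93 Y32.14
M5
G00 X111.24 Y61.25
M4 S733
G01 X103.41 Y80.14 F1105
G01 X84.52 Y87.97
G01 X65.63 Y80.14
G01 X57.80 Y61.25
G01 X65.63 Y42.36
G01 X84.52 Y34.53
G01 X103.41 Y42.36
G01 X111.24 Y61.25
M5
G00 X95.12 Y118.91
M4 S733
G01 X89.06 Y116.11 F1105
G01 X91.21 Y116.14
G01 X101.57 Y119.00
G01 X120.14 Y124.68
M5
G00 X0.00 Y0.00

viewBox `0 0 231.22 161.57` with mm width/height → 1 unit = 1 mm. Flip: y_m = 161.57 − y_svg.

**Shape 1** — `<path>` cubic bezier, stroke `#ff0000` → cut (S733, F1105). Control points (SVG): P0=(100.19,135.05), P1=(121.05,160.63), P2=(84.26,118.78), P3=(56.93,129.43); sampled at t=k/4. Machine vertices: (100.19,26.52) → (106.07,18.10) → (96.63,23.73) → (78.15,32.16) → (56.93,32.14). Open path.

**Shape 2** — `<circle>` circle, stroke `#ff0000` → cut (S733, F1105). Machine vertices: (111.24,61.25) → (103.41,80.14) → (84.52,87.97) → (65.63,80.14) → (57.80,61.25) → (65.63,42.36) → (84.52,34.53) → (103.41,42.36) → (111.24,61.25). Closed: final G1 returns to the first vertex.

**Shape 3** — `<path>` quadratic bezier, stroke `#ff0000` → cut (S733, F1105). Control points (SVG): P0=(95.12,42.66), P1=(74.79,51.08), P2=(120.14,36.89); sampled at t=k/4. Machine vertices: (95.12,118.91) → (89.06,116.11) → (91.21,116.14) → (101.57,119.00) → (120.14,124.68). Open path.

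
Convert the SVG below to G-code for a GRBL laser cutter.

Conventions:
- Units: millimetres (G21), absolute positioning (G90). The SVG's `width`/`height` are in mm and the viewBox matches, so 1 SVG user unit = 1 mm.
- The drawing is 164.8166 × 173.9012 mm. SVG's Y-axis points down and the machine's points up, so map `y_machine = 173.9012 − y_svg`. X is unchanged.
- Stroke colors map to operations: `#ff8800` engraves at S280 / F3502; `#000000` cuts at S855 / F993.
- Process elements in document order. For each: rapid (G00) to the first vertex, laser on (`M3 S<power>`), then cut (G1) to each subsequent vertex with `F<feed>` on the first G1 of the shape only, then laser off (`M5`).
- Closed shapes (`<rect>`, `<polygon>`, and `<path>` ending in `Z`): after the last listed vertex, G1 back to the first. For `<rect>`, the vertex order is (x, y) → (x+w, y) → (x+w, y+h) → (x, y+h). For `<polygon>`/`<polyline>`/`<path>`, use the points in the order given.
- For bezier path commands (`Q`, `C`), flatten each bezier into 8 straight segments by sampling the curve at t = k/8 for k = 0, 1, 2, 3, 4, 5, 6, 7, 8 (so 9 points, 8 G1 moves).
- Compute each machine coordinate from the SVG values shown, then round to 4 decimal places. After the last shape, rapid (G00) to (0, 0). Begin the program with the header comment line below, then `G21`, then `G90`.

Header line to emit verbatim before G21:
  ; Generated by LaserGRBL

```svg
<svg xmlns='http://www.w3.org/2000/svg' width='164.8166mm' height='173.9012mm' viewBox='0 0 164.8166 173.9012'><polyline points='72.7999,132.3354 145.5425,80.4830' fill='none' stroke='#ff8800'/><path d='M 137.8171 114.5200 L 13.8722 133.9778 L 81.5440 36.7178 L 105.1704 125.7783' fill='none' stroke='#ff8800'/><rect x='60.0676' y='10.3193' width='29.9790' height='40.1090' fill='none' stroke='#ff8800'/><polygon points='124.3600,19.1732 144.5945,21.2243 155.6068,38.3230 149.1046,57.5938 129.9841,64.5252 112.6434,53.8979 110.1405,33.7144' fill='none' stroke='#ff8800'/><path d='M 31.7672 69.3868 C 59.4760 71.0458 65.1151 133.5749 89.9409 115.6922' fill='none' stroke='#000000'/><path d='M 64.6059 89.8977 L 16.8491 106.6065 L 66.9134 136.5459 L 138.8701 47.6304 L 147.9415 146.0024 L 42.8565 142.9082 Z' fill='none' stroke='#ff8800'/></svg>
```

; Generated by LaserGRBL
G21
G90
G00 X72.7999 Y41.5658
M3 S280
G1 X145.5425 Y93.4182 F3502
M5
G00 X137.8171 Y59.3812
M3 S280
G1 X13.8722 Y39.9234 F3502
G1 X81.5440 Y137.1834
G1 X105.1704 Y48.1229
M5
G00 X60.0676 Y163.5819
M3 S280
G1 X90.0466 Y163.5819 F3502
G1 X90.0466 Y123.4729
G1 X60.0676 Y123.4729
G1 X60.0676 Y163.5819
M5
G00 X124.3600 Y154.7280
M3 S280
G1 X144.5945 Y152.6769 F3502
G1 X155.6068 Y135.5782
G1 X149.1046 Y116.3074
G1 X129.9841 Y109.3760
G1 X112.6434 Y120.0033
G1 X110.1405 Y140.1868
G1 X124.3600 Y154.7280
M5
G00 X31.7672 Y104.5144
M3 S855
G1 X41.2041 Y101.3149 F993
G1 X49.0554 Y94.0645
G1 X55.8046 Y84.4189
G1 X61.9352 Y74.0336
G1 X67.9306 Y64.5643
G1 X74.2744 Y57.6667
G1 X81.4500 Y54.9963
G1 X89.9409 Y58.2090
M5
G00 X64.6059 Y84.0035
M3 S280
G1 X16.8491 Y67.2947 F3502
G1 X66.9134 Y37.3553
G1 X138.8701 Y126.2708
G1 X147.9415 Y27.8988
G1 X42.8565 Y30.9930
G1 X64.6059 Y84.0035
M5
G00 X0.0000 Y0.0000

Since the viewBox matches the mm dimensions, user units are millimetres directly. The only transform is the Y-flip y_m = 173.9012 − y_svg.

Shape 1 is a line segment drawn with `<polyline>`. Its stroke #ff8800 means engrave at S280, F3502. After flipping Y the toolpath is (72.7999,41.5658) → (145.5425,93.4182).

Shape 2 is a open polyline drawn with `<path>`. Its stroke #ff8800 means engrave at S280, F3502. After flipping Y the toolpath is (137.8171,59.3812) → (13.8722,39.9234) → (81.5440,137.1834) → (105.1704,48.1229).

Shape 3 is a rectangle drawn with `<rect>`. Its stroke #ff8800 means engrave at S280, F3502. After flipping Y the toolpath is (60.0676,163.5819) → (90.0466,163.5819) → (90.0466,123.4729) → (60.0676,123.4729) → (60.0676,163.5819), returning to the start.

Shape 4 is a regular polygon drawn with `<polygon>`. Its stroke #ff8800 means engrave at S280, F3502. After flipping Y the toolpath is (124.3600,154.7280) → (144.5945,152.6769) → (155.6068,135.5782) → (149.1046,116.3074) → (129.9841,109.3760) → (112.6434,120.0033) → (110.1405,140.1868) → (124.3600,154.7280), returning to the start.

Shape 5 is a cubic bezier drawn with `<path>`. Its stroke #000000 means cut at S855, F993. After flipping Y the toolpath is (31.7672,104.5144) → (41.2041,101.3149) → (49.0554,94.0645) → (55.8046,84.4189) → (61.9352,74.0336) → (67.9306,64.5643) → (74.2744,57.6667) → (81.4500,54.9963) → (89.9409,58.2090).

Shape 6 is a closed polygon drawn with `<path>`. Its stroke #ff8800 means engrave at S280, F3502. After flipping Y the toolpath is (64.6059,84.0035) → (16.8491,67.2947) → (66.9134,37.3553) → (138.8701,126.2708) → (147.9415,27.8988) → (42.8565,30.9930) → (64.6059,84.0035), returning to the start.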